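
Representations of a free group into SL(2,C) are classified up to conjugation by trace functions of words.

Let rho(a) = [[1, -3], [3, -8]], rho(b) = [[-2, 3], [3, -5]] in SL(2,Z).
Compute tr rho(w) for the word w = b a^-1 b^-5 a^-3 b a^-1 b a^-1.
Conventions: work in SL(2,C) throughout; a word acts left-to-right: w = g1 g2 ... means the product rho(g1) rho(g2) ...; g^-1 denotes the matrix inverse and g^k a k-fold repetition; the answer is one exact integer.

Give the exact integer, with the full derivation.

4633109003

rho(b) = [[-2, 3], [3, -5]]
... * rho(a^-1) = [[-8, 3], [-3, 1]]  ->  [[7, -3], [-9, 4]]
... * rho(b^-1) = [[-5, -3], [-3, -2]]  ->  [[-26, -15], [33, 19]]
... * rho(b^-1) = [[-5, -3], [-3, -2]]  ->  [[175, 108], [-222, -137]]
... * rho(b^-1) = [[-5, -3], [-3, -2]]  ->  [[-1199, -741], [1521, 940]]
... * rho(b^-1) = [[-5, -3], [-3, -2]]  ->  [[8218, 5079], [-10425, -6443]]
... * rho(b^-1) = [[-5, -3], [-3, -2]]  ->  [[-56327, -34812], [71454, 44161]]
... * rho(a^-1) = [[-8, 3], [-3, 1]]  ->  [[555052, -203793], [-704115, 258523]]
... * rho(a^-1) = [[-8, 3], [-3, 1]]  ->  [[-3829037, 1461363], [4857351, -1853822]]
... * rho(a^-1) = [[-8, 3], [-3, 1]]  ->  [[26248207, -10025748], [-33297342, 12718231]]
... * rho(b) = [[-2, 3], [3, -5]]  ->  [[-82573658, 128873361], [104749377, -163483181]]
... * rho(a^-1) = [[-8, 3], [-3, 1]]  ->  [[273969181, -118847613], [-347545473, 150764950]]
... * rho(b) = [[-2, 3], [3, -5]]  ->  [[-904481201, 1416145608], [1147385796, -1796461169]]
... * rho(a^-1) = [[-8, 3], [-3, 1]]  ->  [[2987412784, -1297297995], [-3789702861, 1645696219]]
tr = 2987412784 + 1645696219 = 4633109003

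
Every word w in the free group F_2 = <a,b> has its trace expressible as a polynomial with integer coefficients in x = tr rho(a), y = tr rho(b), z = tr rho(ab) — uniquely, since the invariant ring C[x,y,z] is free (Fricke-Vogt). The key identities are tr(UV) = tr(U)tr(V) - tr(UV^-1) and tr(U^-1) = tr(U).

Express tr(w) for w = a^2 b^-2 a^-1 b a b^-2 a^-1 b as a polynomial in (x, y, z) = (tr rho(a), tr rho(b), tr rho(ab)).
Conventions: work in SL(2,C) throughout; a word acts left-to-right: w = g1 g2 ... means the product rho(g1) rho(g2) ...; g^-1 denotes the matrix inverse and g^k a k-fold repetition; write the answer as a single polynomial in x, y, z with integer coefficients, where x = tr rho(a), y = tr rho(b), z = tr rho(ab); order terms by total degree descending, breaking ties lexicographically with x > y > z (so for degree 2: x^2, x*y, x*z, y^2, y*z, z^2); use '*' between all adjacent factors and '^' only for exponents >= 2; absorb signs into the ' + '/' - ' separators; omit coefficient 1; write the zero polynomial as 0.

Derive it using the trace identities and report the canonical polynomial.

x^3*y^4*z^2 - 2*x^4*y^3*z - 2*x^2*y^5*z - 2*x^2*y^3*z^3 + x^5*y^2 + 2*x^3*y^4 + 2*x^3*y^2*z^2 + x*y^6 + 2*x*y^4*z^2 + x*y^2*z^4 + 6*x^2*y^3*z - 6*x^3*y^2 - 6*x*y^4 - 5*x*y^2*z^2 - x^2*y*z - y^3*z - y*z^3 + 9*x*y^2 + 3*y*z - x

tr(a^2) = tr(a) tr(a) - tr(1) = x^2 - 2
tr(a^2 b) = tr(a) tr(b a) - tr(b) = x*z - y
next, tr(b^2 a^2) = tr(b) tr(a^2 b) - tr(a^2) = x*y*z - x^2 - y^2 + 2
tr(b^2 a) = tr(b) tr(a b) - tr(a) = y*z - x
next, tr(a b^2 a^2) = tr(a) tr(b^2 a^2) - tr(b^2 a) = x^2*y*z - x^3 - x*y^2 - y*z + 3*x
tr(a b a b) = tr(a b) tr(a b) - tr(1) = z^2 - 2
and tr(b a b^2 a) = tr(b) tr(a b a b) - tr(a b a) = y*z^2 - x*z - y
tr(b a b^2) = tr(b) tr(b a b) - tr(b a) = y^2*z - x*y - z
tr(a b^2 a^2 b) = tr(a) tr(b a b^2 a) - tr(b a b^2) = x*y*z^2 - x^2*z - y^2*z + z
and tr(b^-1 a b^2 a^2) = tr(a b^2 a^2) tr(b) - tr(a b^2 a^2 b) = x^2*y^2*z - x^3*y - x*y^3 - x*y*z^2 + x^2*z + 3*x*y - z
next, tr(b^2 a^2 b^-2 a) = tr(b^-1 a b^2 a^2) tr(b) - tr(b^-1 a b^2 a^2 b) = x^2*y^3*z - x^3*y^2 - x*y^4 - x*y^2*z^2 + x^3 + 4*x*y^2 - 3*x
tr(b a^2 b^-2 a^-1 b) = tr(b^2 a^2 b^-2) tr(a) - tr(b^2 a^2 b^-2 a) = -x^2*y^3*z + x^3*y^2 + x*y^4 + x*y^2*z^2 - 4*x*y^2 + x
tr(b a b a b a) = tr(b a) tr(b a b a) - tr(b^-1 a^-1) = z^3 - 3*z
tr(b a b a^-1 b a) = tr(b a b a b) tr(a) - tr(b a b a b a) = x*y*z^2 - x^2*z - z^3 - x*y + 3*z
tr(b^2 a b^2 a) = tr(b) tr(a b^2 a b) - tr(a b^2 a) = y^2*z^2 - 2*x*y*z + x^2 - 2
tr(b^2 a b^2) = tr(b) tr(b a b^2) - tr(b a b) = y^3*z - x*y^2 - 2*y*z + x
tr(b a^2 b^2 a b) = tr(a) tr(b^2 a b^2 a) - tr(b^2 a b^2) = x*y^2*z^2 - 2*x^2*y*z - y^3*z + x^3 + x*y^2 + 2*y*z - 3*x
next, tr(a b a b a) = tr(a) tr(b a b a) - tr(b a b) = x*z^2 - y*z - x
tr(b^2 a b a b a) = tr(b) tr(a b a b a b) - tr(a b a b a) = y*z^3 - x*z^2 - 2*y*z + x
next, tr(b^2 a b a b) = tr(b) tr(a b a b^2) - tr(a b a b) = y^2*z^2 - x*y*z - y^2 - z^2 + 2
and tr(b a^2 b^2 a b a) = tr(a) tr(b^2 a b a b a) - tr(b^2 a b a b) = x*y*z^3 - x^2*z^2 - y^2*z^2 - x*y*z + x^2 + y^2 + z^2 - 2
and tr(b a b a^-1 b a^2 b) = tr(b a^2 b^2 a b) tr(a) - tr(b a^2 b^2 a b a) = x^2*y^2*z^2 - 2*x^3*y*z - x*y^3*z - x*y*z^3 + x^4 + x^2*y^2 + x^2*z^2 + y^2*z^2 + 3*x*y*z - 4*x^2 - y^2 - z^2 + 2
and tr(b a^2 b a b a b) = tr(a) tr(b a b a b^2 a) - tr(b a b a b^2) = x*y*z^3 - x^2*z^2 - y^2*z^2 - x*y*z + x^2 + y^2 + z^2 - 2
and tr(b a b a b a b a) = tr(a b a b) tr(a b a b) - tr(1) = z^4 - 4*z^2 + 2
tr(b a^2 b a b a b a) = tr(a) tr(b a b a b a b a) - tr(b a b a b a b) = x*z^4 - y*z^3 - 3*x*z^2 + 2*y*z + x
tr(b a b a^-1 b a^2 b a) = tr(b a^2 b a b a b) tr(a) - tr(b a^2 b a b a b a) = x^2*y*z^3 - x^3*z^2 - x*y^2*z^2 - x*z^4 - x^2*y*z + y*z^3 + x^3 + x*y^2 + 4*x*z^2 - 2*y*z - 3*x
next, tr(a^-1 b a b a^-1 b a^2 b) = tr(b a b a^-1 b a^2 b) tr(a) - tr(b a b a^-1 b a^2 b a) = x^3*y^2*z^2 - 2*x^4*y*z - x^2*y^3*z - 2*x^2*y*z^3 + x^5 + x^3*y^2 + 2*x^3*z^2 + 2*x*y^2*z^2 + x*z^4 + 4*x^2*y*z - y*z^3 - 5*x^3 - 2*x*y^2 - 5*x*z^2 + 2*y*z + 5*x
tr(a^-1 b a b a^-1 b a^2 b^-1) = tr(a^-1 b a b a^-1 b a^2) tr(b) - tr(a^-1 b a b a^-1 b a^2 b) = -x^3*y^2*z^2 + 2*x^4*y*z + x^2*y^3*z + 2*x^2*y*z^3 - x^5 - x^3*y^2 - 2*x^3*z^2 - x*y^2*z^2 - x*z^4 - 5*x^2*y*z + 5*x^3 + x*y^2 + 5*x*z^2 + y*z - 5*x
next, tr(a^-1 b a^2 b^-2 a^-1 b a b) = tr(a^-1 b a b a^-1 b a^2 b^-1) tr(b) - tr(a^-1 b a b a^-1 b a^2) = -x^3*y^3*z^2 + 2*x^4*y^2*z + x^2*y^4*z + 2*x^2*y^2*z^3 - x^5*y - x^3*y^3 - 2*x^3*y*z^2 - x*y^3*z^2 - x*y*z^4 - 5*x^2*y^2*z + 5*x^3*y + x*y^3 + 4*x*y*z^2 + x^2*z + y^2*z + z^3 - 4*x*y - 3*z
tr(a^-1 b a^2 b^-2 a^-1 b a b^-1) = tr(a^-1 b a^2 b^-2 a^-1 b a) tr(b) - tr(a^-1 b a^2 b^-2 a^-1 b a b) = x^3*y^3*z^2 - 2*x^4*y^2*z - 2*x^2*y^4*z - 2*x^2*y^2*z^3 + x^5*y + 2*x^3*y^3 + 2*x^3*y*z^2 + x*y^5 + 2*x*y^3*z^2 + x*y*z^4 + 5*x^2*y^2*z - 5*x^3*y - 5*x*y^3 - 4*x*y*z^2 - x^2*z - y^2*z - z^3 + 5*x*y + 3*z
and tr(a^2 b^-2 a^-1 b a b^-2 a^-1 b) = tr(a^-1 b a^2 b^-2 a^-1 b a b^-1) tr(b) - tr(a^-1 b a^2 b^-2 a^-1 b a) = x^3*y^4*z^2 - 2*x^4*y^3*z - 2*x^2*y^5*z - 2*x^2*y^3*z^3 + x^5*y^2 + 2*x^3*y^4 + 2*x^3*y^2*z^2 + x*y^6 + 2*x*y^4*z^2 + x*y^2*z^4 + 6*x^2*y^3*z - 6*x^3*y^2 - 6*x*y^4 - 5*x*y^2*z^2 - x^2*y*z - y^3*z - y*z^3 + 9*x*y^2 + 3*y*z - x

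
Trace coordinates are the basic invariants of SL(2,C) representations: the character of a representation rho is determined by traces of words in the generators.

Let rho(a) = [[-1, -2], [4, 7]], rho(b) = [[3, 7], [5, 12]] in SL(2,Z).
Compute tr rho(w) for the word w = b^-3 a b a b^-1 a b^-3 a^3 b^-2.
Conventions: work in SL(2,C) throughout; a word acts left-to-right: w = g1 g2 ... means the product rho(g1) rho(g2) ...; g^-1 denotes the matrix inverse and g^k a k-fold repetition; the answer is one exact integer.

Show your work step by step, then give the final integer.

-48554048062325

rho(b^-1) = [[12, -7], [-5, 3]]
... * rho(b^-1) = [[12, -7], [-5, 3]]  ->  [[179, -105], [-75, 44]]
... * rho(b^-1) = [[12, -7], [-5, 3]]  ->  [[2673, -1568], [-1120, 657]]
... * rho(a) = [[-1, -2], [4, 7]]  ->  [[-8945, -16322], [3748, 6839]]
... * rho(b) = [[3, 7], [5, 12]]  ->  [[-108445, -258479], [45439, 108304]]
... * rho(a) = [[-1, -2], [4, 7]]  ->  [[-925471, -1592463], [387777, 667250]]
... * rho(b^-1) = [[12, -7], [-5, 3]]  ->  [[-3143337, 1700908], [1317074, -712689]]
... * rho(a) = [[-1, -2], [4, 7]]  ->  [[9946969, 18193030], [-4167830, -7622971]]
... * rho(b^-1) = [[12, -7], [-5, 3]]  ->  [[28398478, -15049693], [-11899105, 6305897]]
... * rho(b^-1) = [[12, -7], [-5, 3]]  ->  [[416030201, -243938425], [-174318745, 102211426]]
... * rho(b^-1) = [[12, -7], [-5, 3]]  ->  [[6212054537, -3644026682], [-2602882070, 1526865493]]
... * rho(a) = [[-1, -2], [4, 7]]  ->  [[-20788161265, -37932295848], [8710344042, 15893822591]]
... * rho(a) = [[-1, -2], [4, 7]]  ->  [[-130941022127, -223949748406], [54864946322, 93836070053]]
... * rho(a) = [[-1, -2], [4, 7]]  ->  [[-764857971497, -1305766194588], [320479333890, 547122597727]]
... * rho(b^-1) = [[12, -7], [-5, 3]]  ->  [[-2649464685024, 1436707216715], [1110139018045, -601987544049]]
... * rho(b^-1) = [[12, -7], [-5, 3]]  ->  [[-38977112303863, 22856374445313], [16331605936785, -9576935758462]]
tr = -38977112303863 + -9576935758462 = -48554048062325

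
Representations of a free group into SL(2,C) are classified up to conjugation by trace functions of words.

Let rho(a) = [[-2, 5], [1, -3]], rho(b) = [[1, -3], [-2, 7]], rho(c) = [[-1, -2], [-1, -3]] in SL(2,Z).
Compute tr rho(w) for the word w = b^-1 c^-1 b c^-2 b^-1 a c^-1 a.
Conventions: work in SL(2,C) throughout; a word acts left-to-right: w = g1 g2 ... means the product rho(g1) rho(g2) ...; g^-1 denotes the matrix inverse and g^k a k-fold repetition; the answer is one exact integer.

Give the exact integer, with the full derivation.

rho(b^-1) = [[7, 3], [2, 1]]
... * rho(c^-1) = [[-3, 2], [1, -1]]  ->  [[-18, 11], [-5, 3]]
... * rho(b) = [[1, -3], [-2, 7]]  ->  [[-40, 131], [-11, 36]]
... * rho(c^-1) = [[-3, 2], [1, -1]]  ->  [[251, -211], [69, -58]]
... * rho(c^-1) = [[-3, 2], [1, -1]]  ->  [[-964, 713], [-265, 196]]
... * rho(b^-1) = [[7, 3], [2, 1]]  ->  [[-5322, -2179], [-1463, -599]]
... * rho(a) = [[-2, 5], [1, -3]]  ->  [[8465, -20073], [2327, -5518]]
... * rho(c^-1) = [[-3, 2], [1, -1]]  ->  [[-45468, 37003], [-12499, 10172]]
... * rho(a) = [[-2, 5], [1, -3]]  ->  [[127939, -338349], [35170, -93011]]
tr = 127939 + -93011 = 34928

34928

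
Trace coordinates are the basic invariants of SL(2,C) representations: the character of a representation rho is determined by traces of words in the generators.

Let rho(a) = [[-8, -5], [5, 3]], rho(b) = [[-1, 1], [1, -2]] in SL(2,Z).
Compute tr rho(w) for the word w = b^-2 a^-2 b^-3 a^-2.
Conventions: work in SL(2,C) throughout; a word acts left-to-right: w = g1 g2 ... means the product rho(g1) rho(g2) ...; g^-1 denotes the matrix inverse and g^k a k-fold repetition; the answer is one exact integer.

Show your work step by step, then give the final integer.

-23

rho(b^-1) = [[-2, -1], [-1, -1]]
... * rho(b^-1) = [[-2, -1], [-1, -1]]  ->  [[5, 3], [3, 2]]
... * rho(a^-1) = [[3, 5], [-5, -8]]  ->  [[0, 1], [-1, -1]]
... * rho(a^-1) = [[3, 5], [-5, -8]]  ->  [[-5, -8], [2, 3]]
... * rho(b^-1) = [[-2, -1], [-1, -1]]  ->  [[18, 13], [-7, -5]]
... * rho(b^-1) = [[-2, -1], [-1, -1]]  ->  [[-49, -31], [19, 12]]
... * rho(b^-1) = [[-2, -1], [-1, -1]]  ->  [[129, 80], [-50, -31]]
... * rho(a^-1) = [[3, 5], [-5, -8]]  ->  [[-13, 5], [5, -2]]
... * rho(a^-1) = [[3, 5], [-5, -8]]  ->  [[-64, -105], [25, 41]]
tr = -64 + 41 = -23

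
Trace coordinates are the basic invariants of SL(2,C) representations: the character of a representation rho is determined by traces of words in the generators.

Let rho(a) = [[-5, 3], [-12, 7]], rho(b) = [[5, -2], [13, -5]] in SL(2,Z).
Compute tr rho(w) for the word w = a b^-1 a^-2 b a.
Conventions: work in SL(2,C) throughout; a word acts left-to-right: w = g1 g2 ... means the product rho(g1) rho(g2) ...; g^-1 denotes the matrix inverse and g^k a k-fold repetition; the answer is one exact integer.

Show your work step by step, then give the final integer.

38

rho(a) = [[-5, 3], [-12, 7]]
... * rho(b^-1) = [[-5, 2], [-13, 5]]  ->  [[-14, 5], [-31, 11]]
... * rho(a^-1) = [[7, -3], [12, -5]]  ->  [[-38, 17], [-85, 38]]
... * rho(a^-1) = [[7, -3], [12, -5]]  ->  [[-62, 29], [-139, 65]]
... * rho(b) = [[5, -2], [13, -5]]  ->  [[67, -21], [150, -47]]
... * rho(a) = [[-5, 3], [-12, 7]]  ->  [[-83, 54], [-186, 121]]
tr = -83 + 121 = 38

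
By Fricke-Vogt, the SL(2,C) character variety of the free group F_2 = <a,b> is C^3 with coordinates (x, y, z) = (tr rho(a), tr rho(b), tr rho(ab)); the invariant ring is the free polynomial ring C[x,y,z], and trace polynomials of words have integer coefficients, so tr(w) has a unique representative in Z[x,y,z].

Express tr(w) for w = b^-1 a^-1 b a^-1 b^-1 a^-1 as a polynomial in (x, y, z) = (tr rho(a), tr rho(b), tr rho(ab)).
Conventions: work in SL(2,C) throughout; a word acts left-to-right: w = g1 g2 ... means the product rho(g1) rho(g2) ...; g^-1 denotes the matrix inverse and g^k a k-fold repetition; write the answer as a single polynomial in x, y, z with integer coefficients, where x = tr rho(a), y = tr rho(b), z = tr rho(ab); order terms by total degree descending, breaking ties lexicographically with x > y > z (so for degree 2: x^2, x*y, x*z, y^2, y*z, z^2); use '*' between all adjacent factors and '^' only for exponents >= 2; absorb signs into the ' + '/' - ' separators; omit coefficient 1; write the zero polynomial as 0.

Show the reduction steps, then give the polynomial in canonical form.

x*y*z^2 - y^2*z - z^3 - x*y + 3*z

apply: tr(a^-1) = tr(a) = x
apply: tr(a b a) = tr(a) * tr(b a) - tr(b)  (reduce the a square) = x*z - y
tr(a b a b) = tr(b a) * tr(b a) - tr(1)  (split on b) = z^2 - 2
tr(b^-1 a b a) = tr(a b a) * tr(b) - tr(a b a b)  (eliminate b^-1) = x*y*z - y^2 - z^2 + 2
use: tr(b a^-1 b^-1 a) = tr(b^-1 a b) * tr(a) - tr(b^-1 a b a)  (eliminate a^-1) = -x*y*z + x^2 + y^2 + z^2 - 2
apply: tr(a^-1 b a^-1 b^-1) = tr(b a^-1 b^-1) * tr(a) - tr(b a^-1 b^-1 a)  (eliminate a^-1) = x*y*z - y^2 - z^2 + 2
tr(b a^-1) = tr(b) * tr(a) - tr(b a)  (eliminate a^-1) = x*y - z
apply: tr(a^-1 b a^-1) = tr(b a^-1) * tr(a) - tr(b)  (eliminate a^-1) = x^2*y - x*z - y
use: tr(b^-1 a^-1 b a^-1 b^-1) = tr(a^-1 b a^-1 b^-1) * tr(b) - tr(a^-1 b a^-1)  (eliminate b^-1) = x*y^2*z - x^2*y - y^3 - y*z^2 + x*z + 3*y
apply: tr(a^2) = tr(a) * tr(a) - tr(1)  (reduce the a square) = x^2 - 2
use: tr(b a^2 b) = tr(b) * tr(a^2 b) - tr(a^2)  (reduce the b square) = x*y*z - x^2 - y^2 + 2
apply: tr(b a b) = tr(b) * tr(a b) - tr(a)  (reduce the b square) = y*z - x
tr(b a^2 b a) = tr(a) * tr(b a b a) - tr(b a b)  (reduce the a square) = x*z^2 - y*z - x
apply: tr(a b a^-1 b a) = tr(b a^2 b) * tr(a) - tr(b a^2 b a)  (eliminate a^-1) = x^2*y*z - x^3 - x*y^2 - x*z^2 + y*z + 3*x
use: tr(b a b a b) = tr(b) * tr(a b a b) - tr(a b a)  (reduce the b square) = y*z^2 - x*z - y
apply: tr(b a b a b a) = tr(a b a b) * tr(a b) - tr(b a)  (split on a) = z^3 - 3*z
apply: tr(a b a^-1 b a b) = tr(b a b a b) * tr(a) - tr(b a b a b a)  (eliminate a^-1) = x*y*z^2 - x^2*z - z^3 - x*y + 3*z
tr(b^-1 a b a^-1 b a) = tr(a b a^-1 b a) * tr(b) - tr(a b a^-1 b a b)  (eliminate b^-1) = x^2*y^2*z - x^3*y - x*y^3 - 2*x*y*z^2 + x^2*z + y^2*z + z^3 + 4*x*y - 3*z
tr(a^-1 b a^-1 b^-1 a b) = tr(b^-1 a b a^-1 b) * tr(a) - tr(b^-1 a b a^-1 b a)  (eliminate a^-1) = -x^2*y^2*z + x^3*y + x*y^3 + 2*x*y*z^2 - x^2*z - y^2*z - z^3 - 3*x*y + 3*z
tr(b^-1 a^-1 b a^-1 b^-1 a) = tr(a^-1 b a^-1 b^-1 a) * tr(b) - tr(a^-1 b a^-1 b^-1 a b)  (eliminate b^-1) = x^2*y^2*z - x^3*y - x*y^3 - 2*x*y*z^2 + x^2*z + y^2*z + z^3 + 4*x*y - 3*z
tr(b^-1 a^-1 b a^-1 b^-1 a^-1) = tr(b^-1 a^-1 b a^-1 b^-1) * tr(a) - tr(b^-1 a^-1 b a^-1 b^-1 a)  (eliminate a^-1) = x*y*z^2 - y^2*z - z^3 - x*y + 3*z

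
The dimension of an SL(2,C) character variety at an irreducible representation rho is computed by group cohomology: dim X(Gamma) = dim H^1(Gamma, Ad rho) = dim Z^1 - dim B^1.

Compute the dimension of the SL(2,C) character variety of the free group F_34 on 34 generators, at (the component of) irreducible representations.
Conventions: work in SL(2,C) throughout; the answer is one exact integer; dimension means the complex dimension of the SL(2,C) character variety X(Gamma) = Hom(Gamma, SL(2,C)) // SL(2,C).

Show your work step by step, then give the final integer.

99

The free group F_34: 34 generators, no relators.
A cocycle picks one sl_2 vector per generator freely, giving dim Z^1 = 3*34 = 102.
dim B^1 = 3: the coboundary map is injective because an irreducible image has centralizer 0 in sl_2.
dim X = dim H^1 = dim Z^1 - dim B^1 = 102 - 3 = 99.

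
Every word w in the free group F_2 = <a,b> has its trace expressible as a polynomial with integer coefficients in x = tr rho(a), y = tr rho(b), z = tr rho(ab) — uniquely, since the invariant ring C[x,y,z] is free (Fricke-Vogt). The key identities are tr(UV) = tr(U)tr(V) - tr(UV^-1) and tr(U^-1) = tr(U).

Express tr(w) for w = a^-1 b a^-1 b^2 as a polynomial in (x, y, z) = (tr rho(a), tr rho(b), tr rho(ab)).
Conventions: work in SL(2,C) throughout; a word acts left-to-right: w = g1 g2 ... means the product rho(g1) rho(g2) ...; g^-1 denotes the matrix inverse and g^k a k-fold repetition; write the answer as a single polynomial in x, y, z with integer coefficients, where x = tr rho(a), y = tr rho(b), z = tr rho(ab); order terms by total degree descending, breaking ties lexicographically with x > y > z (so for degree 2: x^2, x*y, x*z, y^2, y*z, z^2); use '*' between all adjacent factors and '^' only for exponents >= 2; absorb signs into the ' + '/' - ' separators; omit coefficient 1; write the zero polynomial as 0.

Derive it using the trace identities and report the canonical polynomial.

trace(b^2) = trace(b)*trace(b) - trace(1)  (reduce the b square) = y^2 - 2
trace(b^3) = trace(b)*trace(b^2) - trace(b)  (reduce the b square) = y^3 - 3*y
trace(b a b) = trace(b)*trace(a b) - trace(a)  (reduce the b square) = y*z - x
trace(b^3 a) = trace(b)*trace(b a b) - trace(b a)  (reduce the b square) = y^2*z - x*y - z
trace(b a^-1 b^2) = trace(b^3)*trace(a) - trace(b^3 a)  (eliminate a^-1) = x*y^3 - y^2*z - 2*x*y + z
use: trace(a b a b) = trace(b a)*trace(b a) - trace(1)  (split on b) = z^2 - 2
trace(a b a) = trace(a)*trace(b a) - trace(b)  (reduce the a square) = x*z - y
trace(b^2 a b a) = trace(b)*trace(a b a b) - trace(a b a)  (reduce the b square) = y*z^2 - x*z - y
trace(b a^-1 b^2 a) = trace(b^2 a b)*trace(a) - trace(b^2 a b a)  (eliminate a^-1) = x*y^2*z - x^2*y - y*z^2 + y
apply: trace(a^-1 b a^-1 b^2) = trace(b a^-1 b^2)*trace(a) - trace(b a^-1 b^2 a)  (eliminate a^-1) = x^2*y^3 - 2*x*y^2*z - x^2*y + y*z^2 + x*z - y

x^2*y^3 - 2*x*y^2*z - x^2*y + y*z^2 + x*z - y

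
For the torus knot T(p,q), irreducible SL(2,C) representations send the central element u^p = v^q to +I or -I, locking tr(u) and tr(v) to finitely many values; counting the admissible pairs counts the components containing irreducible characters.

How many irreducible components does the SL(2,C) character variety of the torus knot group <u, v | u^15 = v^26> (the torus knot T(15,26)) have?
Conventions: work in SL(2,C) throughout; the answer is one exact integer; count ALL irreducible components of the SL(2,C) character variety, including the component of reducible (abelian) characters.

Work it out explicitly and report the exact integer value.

176

In the torus knot group T(15,26), u^15 = v^26 is central, so an irreducible representation sends it to +I or -I (Schur).
So on each irreducible component the traces are pinned: tr(u) = 2*cos(pi*alpha/15) with 1 <= alpha <= 14, tr(v) = 2*cos(pi*beta/26) with 1 <= beta <= 25.
Consistency of u^15 = (-1)^alpha I with v^26 = (-1)^beta I forces alpha = beta (mod 2).
Counting: 7 odd alphas x 13 odd betas + 7 even alphas x 12 even betas = 91 + 84 = 175.
Total: 175 irreducible-character components + 1 reducible (abelian) component = 176.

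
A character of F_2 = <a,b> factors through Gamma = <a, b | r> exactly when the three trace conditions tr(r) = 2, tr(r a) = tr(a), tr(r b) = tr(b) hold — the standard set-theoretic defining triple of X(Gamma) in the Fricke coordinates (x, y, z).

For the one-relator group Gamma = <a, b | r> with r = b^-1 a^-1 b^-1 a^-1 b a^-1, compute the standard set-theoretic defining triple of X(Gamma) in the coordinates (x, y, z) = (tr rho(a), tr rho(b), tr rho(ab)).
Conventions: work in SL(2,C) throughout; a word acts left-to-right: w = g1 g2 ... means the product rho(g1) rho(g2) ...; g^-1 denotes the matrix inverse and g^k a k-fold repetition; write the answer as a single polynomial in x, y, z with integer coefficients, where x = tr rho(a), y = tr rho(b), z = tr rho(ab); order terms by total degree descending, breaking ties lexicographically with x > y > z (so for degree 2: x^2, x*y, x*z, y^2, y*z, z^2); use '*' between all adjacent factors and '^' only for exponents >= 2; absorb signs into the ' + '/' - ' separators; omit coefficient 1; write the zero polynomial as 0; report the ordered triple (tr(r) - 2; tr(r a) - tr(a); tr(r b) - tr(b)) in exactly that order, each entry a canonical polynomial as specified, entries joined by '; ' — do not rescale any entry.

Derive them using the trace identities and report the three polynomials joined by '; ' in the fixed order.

x*y*z^2 - y^2*z - z^3 - x*y + 3*z - 2; x*z - x - y; x^2*y*z - x*y^2 - x*z^2 + x - y

trace(a^-1) = trace(a) = x
apply: trace(a^-2) = trace(a^-1) * trace(a) - trace(1) = x^2 - 2
trace(b a^-1) = trace(b) * trace(a) - trace(b a) = x*y - z
use: trace(a^-2 b) = trace(b a^-1) * trace(a) - trace(b) = x^2*y - x*z - y
trace(a^-1 b^-1 a^-1) = trace(a^-2) * trace(b) - trace(a^-2 b) = x*z - y
trace(b a b a) = trace(b a) * trace(b a) - trace(1) = z^2 - 2
trace(b a b) = trace(b) * trace(a b) - trace(a) = y*z - x
trace(a b a b a) = trace(a) * trace(b a b a) - trace(b a b) = x*z^2 - y*z - x
trace(a b a b a b) = trace(a b) * trace(a b a b) - trace(a^-1 b^-1) = z^3 - 3*z
trace(b^-1 a b a b a) = trace(a b a b a) * trace(b) - trace(a b a b a b) = x*y*z^2 - y^2*z - z^3 - x*y + 3*z
trace(a^-1 b^-1 a b a b) = trace(b^-1 a b a b) * trace(a) - trace(b^-1 a b a b a) = -x*y*z^2 + x^2*z + y^2*z + z^3 - 3*z
use: trace(b^-1 a^-1 b^-1 a b a) = trace(a^-1 b^-1 a b a) * trace(b) - trace(a^-1 b^-1 a b a b) = x*y*z^2 - x^2*z - y^2*z - z^3 + x*y + 3*z
trace(b a^-1 b^-1 a^-1 b^-1 a) = trace(b^-1 a^-1 b^-1 a b) * trace(a) - trace(b^-1 a^-1 b^-1 a b a) = -x*y*z^2 + x^2*z + y^2*z + z^3 - 3*z
apply: trace(b^-1 a^-1 b^-1 a^-1 b a^-1) = trace(b a^-1 b^-1 a^-1 b^-1) * trace(a) - trace(b a^-1 b^-1 a^-1 b^-1 a) = x*y*z^2 - y^2*z - z^3 - x*y + 3*z
use: trace(b^2) = trace(b) * trace(b) - trace(1) = y^2 - 2
use: trace(b a^-1 b) = trace(b^2) * trace(a) - trace(b^2 a) = x*y^2 - y*z - x
apply: trace(b a^-1 b a) = trace(b a b) * trace(a) - trace(b a b a) = x*y*z - x^2 - z^2 + 2
use: trace(a^-1 b a^-1 b) = trace(b a^-1 b) * trace(a) - trace(b a^-1 b a) = x^2*y^2 - 2*x*y*z + z^2 - 2
trace(b^-1 a^-1 b a^-1) = trace(a^-1 b a^-1) * trace(b) - trace(a^-1 b a^-1 b) = x*y*z - y^2 - z^2 + 2
use: trace(a^-1 b^-1 a^-1 b a^-1) = trace(b^-1 a^-1 b a^-1) * trace(a) - trace(b^-1 a^-1 b) = x^2*y*z - x*y^2 - x*z^2 + x
assemble the triple (trace(r) - 2; trace(r a) - x; trace(r b) - y)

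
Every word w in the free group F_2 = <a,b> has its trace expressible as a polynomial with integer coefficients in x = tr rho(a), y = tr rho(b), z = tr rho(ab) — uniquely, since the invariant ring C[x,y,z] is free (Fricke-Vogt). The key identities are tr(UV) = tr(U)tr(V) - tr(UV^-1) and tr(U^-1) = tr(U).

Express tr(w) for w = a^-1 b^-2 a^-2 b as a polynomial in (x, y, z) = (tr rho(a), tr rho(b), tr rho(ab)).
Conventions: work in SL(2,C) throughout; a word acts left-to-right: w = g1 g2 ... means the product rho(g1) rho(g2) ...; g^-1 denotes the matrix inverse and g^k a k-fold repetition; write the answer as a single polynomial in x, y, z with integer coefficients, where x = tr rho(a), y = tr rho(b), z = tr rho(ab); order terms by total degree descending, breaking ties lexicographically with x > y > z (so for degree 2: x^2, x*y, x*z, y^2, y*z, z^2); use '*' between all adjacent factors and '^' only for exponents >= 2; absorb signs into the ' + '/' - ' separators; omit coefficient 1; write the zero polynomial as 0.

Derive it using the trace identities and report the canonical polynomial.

tr(b^-1) = tr(b) = y
tr(b^-1 a) = tr(a) tr(b) - tr(a b) = x*y - z
tr(a^-1 b^-1) = tr(b^-1) tr(a) - tr(b^-1 a) = z
tr(a b a) = tr(a) tr(b a) - tr(b) = x*z - y
tr(a b a b) = tr(b a) tr(b a) - tr(1) = z^2 - 2
tr(b^-1 a b a) = tr(a b a) tr(b) - tr(a b a b) = x*y*z - y^2 - z^2 + 2
tr(a b a^-1 b^-1) = tr(b^-1 a b) tr(a) - tr(b^-1 a b a) = -x*y*z + x^2 + y^2 + z^2 - 2
tr(b a^-1 b^-2 a) = tr(a b a^-1 b^-1) tr(b) - tr(a b a^-1) = -x*y^2*z + x^2*y + y^3 + y*z^2 - 3*y
tr(b a^-1 b^-2 a^-1) = tr(b a^-1 b^-2) tr(a) - tr(b a^-1 b^-2 a) = x*y^2*z - x^2*y - y^3 - y*z^2 + x*z + 3*y
tr(a^-1 b^-2 a^-2 b) = tr(b a^-1 b^-2 a^-1) tr(a) - tr(b a^-1 b^-2) = x^2*y^2*z - x^3*y - x*y^3 - x*y*z^2 + x^2*z + 3*x*y - z

x^2*y^2*z - x^3*y - x*y^3 - x*y*z^2 + x^2*z + 3*x*y - z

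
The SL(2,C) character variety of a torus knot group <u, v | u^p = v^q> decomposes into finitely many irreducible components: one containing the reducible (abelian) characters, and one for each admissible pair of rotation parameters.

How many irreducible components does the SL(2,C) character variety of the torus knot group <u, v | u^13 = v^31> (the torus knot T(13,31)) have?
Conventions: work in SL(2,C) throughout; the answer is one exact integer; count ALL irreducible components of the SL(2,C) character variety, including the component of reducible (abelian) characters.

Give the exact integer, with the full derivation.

For T(13,31): irreducibility forces the central element u^13 = v^31 to one of +I, -I.
So on each irreducible component the traces are pinned: tr(u) = 2*cos(pi*alpha/13) with 1 <= alpha <= 12, tr(v) = 2*cos(pi*beta/31) with 1 <= beta <= 30.
The two central values (-1)^alpha I and (-1)^beta I must be the same matrix, so alpha and beta share a parity.
Enumerate parity-matched pairs: 6*15 odd-odd plus 6*15 even-even gives 180.
Total: 180 irreducible-character components + 1 reducible (abelian) component = 181.

181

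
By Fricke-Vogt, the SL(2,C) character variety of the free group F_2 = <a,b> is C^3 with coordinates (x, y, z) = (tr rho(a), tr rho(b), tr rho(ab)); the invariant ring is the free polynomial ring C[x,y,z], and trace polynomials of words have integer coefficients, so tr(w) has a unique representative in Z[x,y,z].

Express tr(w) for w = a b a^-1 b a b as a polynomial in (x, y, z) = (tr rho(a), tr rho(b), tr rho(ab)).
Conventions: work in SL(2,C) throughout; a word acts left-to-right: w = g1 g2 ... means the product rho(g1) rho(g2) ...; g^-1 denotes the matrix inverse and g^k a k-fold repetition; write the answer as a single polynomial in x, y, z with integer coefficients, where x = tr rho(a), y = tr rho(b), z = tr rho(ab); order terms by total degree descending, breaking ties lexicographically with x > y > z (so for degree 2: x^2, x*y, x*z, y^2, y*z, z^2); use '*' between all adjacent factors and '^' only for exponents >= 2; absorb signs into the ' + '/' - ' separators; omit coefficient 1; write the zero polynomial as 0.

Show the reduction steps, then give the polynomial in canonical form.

trace(a b a b) = trace(b a)*trace(b a) - trace(1) = z^2 - 2
trace(a b a) = trace(a)*trace(b a) - trace(b) = x*z - y
so trace(b a b a b) = trace(b)*trace(a b a b) - trace(a b a) = y*z^2 - x*z - y
so trace(b a b a b a) = trace(a b)*trace(a b a b) - trace(a^-1 b^-1) = z^3 - 3*z
trace(a b a^-1 b a b) = trace(b a b a b)*trace(a) - trace(b a b a b a) = x*y*z^2 - x^2*z - z^3 - x*y + 3*z

x*y*z^2 - x^2*z - z^3 - x*y + 3*z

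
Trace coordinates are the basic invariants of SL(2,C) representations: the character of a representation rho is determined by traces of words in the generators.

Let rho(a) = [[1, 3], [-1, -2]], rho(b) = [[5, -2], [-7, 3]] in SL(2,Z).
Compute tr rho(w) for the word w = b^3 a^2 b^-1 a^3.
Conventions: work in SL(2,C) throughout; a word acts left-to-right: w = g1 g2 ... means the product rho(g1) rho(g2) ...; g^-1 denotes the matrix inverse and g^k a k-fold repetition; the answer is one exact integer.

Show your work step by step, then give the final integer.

rho(b) = [[5, -2], [-7, 3]]
... * rho(b) = [[5, -2], [-7, 3]]  ->  [[39, -16], [-56, 23]]
... * rho(b) = [[5, -2], [-7, 3]]  ->  [[307, -126], [-441, 181]]
... * rho(a) = [[1, 3], [-1, -2]]  ->  [[433, 1173], [-622, -1685]]
... * rho(a) = [[1, 3], [-1, -2]]  ->  [[-740, -1047], [1063, 1504]]
... * rho(b^-1) = [[3, 2], [7, 5]]  ->  [[-9549, -6715], [13717, 9646]]
... * rho(a) = [[1, 3], [-1, -2]]  ->  [[-2834, -15217], [4071, 21859]]
... * rho(a) = [[1, 3], [-1, -2]]  ->  [[12383, 21932], [-17788, -31505]]
... * rho(a) = [[1, 3], [-1, -2]]  ->  [[-9549, -6715], [13717, 9646]]
tr = -9549 + 9646 = 97

97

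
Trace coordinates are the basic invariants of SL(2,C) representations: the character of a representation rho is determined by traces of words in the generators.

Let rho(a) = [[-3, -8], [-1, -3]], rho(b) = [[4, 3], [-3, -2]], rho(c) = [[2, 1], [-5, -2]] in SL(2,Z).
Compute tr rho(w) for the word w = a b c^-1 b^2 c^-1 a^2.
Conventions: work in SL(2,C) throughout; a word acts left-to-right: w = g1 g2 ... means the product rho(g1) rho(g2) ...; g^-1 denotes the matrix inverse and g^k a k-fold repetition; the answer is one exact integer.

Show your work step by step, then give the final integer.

6405

rho(a) = [[-3, -8], [-1, -3]]
... * rho(b) = [[4, 3], [-3, -2]]  ->  [[12, 7], [5, 3]]
... * rho(c^-1) = [[-2, -1], [5, 2]]  ->  [[11, 2], [5, 1]]
... * rho(b) = [[4, 3], [-3, -2]]  ->  [[38, 29], [17, 13]]
... * rho(b) = [[4, 3], [-3, -2]]  ->  [[65, 56], [29, 25]]
... * rho(c^-1) = [[-2, -1], [5, 2]]  ->  [[150, 47], [67, 21]]
... * rho(a) = [[-3, -8], [-1, -3]]  ->  [[-497, -1341], [-222, -599]]
... * rho(a) = [[-3, -8], [-1, -3]]  ->  [[2832, 7999], [1265, 3573]]
tr = 2832 + 3573 = 6405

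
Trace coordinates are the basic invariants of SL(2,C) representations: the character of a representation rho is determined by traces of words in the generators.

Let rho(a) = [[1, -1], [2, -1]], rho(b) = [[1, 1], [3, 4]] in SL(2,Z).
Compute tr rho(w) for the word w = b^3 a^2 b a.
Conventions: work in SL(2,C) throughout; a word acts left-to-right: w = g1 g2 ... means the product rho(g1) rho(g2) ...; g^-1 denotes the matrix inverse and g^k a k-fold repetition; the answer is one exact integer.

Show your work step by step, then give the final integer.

460

rho(b) = [[1, 1], [3, 4]]
... * rho(b) = [[1, 1], [3, 4]]  ->  [[4, 5], [15, 19]]
... * rho(b) = [[1, 1], [3, 4]]  ->  [[19, 24], [72, 91]]
... * rho(a) = [[1, -1], [2, -1]]  ->  [[67, -43], [254, -163]]
... * rho(a) = [[1, -1], [2, -1]]  ->  [[-19, -24], [-72, -91]]
... * rho(b) = [[1, 1], [3, 4]]  ->  [[-91, -115], [-345, -436]]
... * rho(a) = [[1, -1], [2, -1]]  ->  [[-321, 206], [-1217, 781]]
tr = -321 + 781 = 460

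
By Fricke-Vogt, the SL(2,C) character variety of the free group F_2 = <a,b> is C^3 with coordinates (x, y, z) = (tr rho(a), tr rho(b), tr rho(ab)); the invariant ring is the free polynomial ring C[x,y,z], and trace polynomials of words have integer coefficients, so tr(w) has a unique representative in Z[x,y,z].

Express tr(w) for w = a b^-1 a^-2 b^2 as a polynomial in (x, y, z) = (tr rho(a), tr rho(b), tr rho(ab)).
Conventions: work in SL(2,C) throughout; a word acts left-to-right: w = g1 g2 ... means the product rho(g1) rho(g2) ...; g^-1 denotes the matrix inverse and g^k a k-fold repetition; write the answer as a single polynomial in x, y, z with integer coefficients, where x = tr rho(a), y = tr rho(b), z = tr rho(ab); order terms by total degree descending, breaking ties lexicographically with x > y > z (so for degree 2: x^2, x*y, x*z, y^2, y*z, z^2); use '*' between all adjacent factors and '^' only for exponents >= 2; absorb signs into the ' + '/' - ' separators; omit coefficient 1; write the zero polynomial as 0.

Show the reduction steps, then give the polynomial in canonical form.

tr(b^2 a) = tr(b) tr(a b) - tr(a)   [square of b] = y*z - x
tr(b^2) = tr(b) tr(b) - tr(1)   [square of b] = y^2 - 2
and tr(a b^2 a) = tr(a) tr(b^2 a) - tr(b^2)   [square of a] = x*y*z - x^2 - y^2 + 2
tr(a b a b) = tr(b a) tr(b a) - tr(1)   [split at a repeated b] = z^2 - 2
next, tr(a b a) = tr(a) tr(b a) - tr(b)   [square of a] = x*z - y
and tr(a b^2 a b) = tr(b) tr(a b a b) - tr(a b a)   [square of b] = y*z^2 - x*z - y
next, tr(b^2 a b^-1 a) = tr(a b^2 a) tr(b) - tr(a b^2 a b)   [inverse elimination on b] = x*y^2*z - x^2*y - y^3 - y*z^2 + x*z + 3*y
next, tr(b^2 a b^-1 a^-1) = tr(b^2 a b^-1) tr(a) - tr(b^2 a b^-1 a)   [inverse elimination on a] = -x*y^2*z + x^2*y + y^3 + y*z^2 - 3*y
tr(a b^-1 a^-2 b^2) = tr(b^2 a b^-1 a^-1) tr(a) - tr(b^2 a b^-1)   [inverse elimination on a] = -x^2*y^2*z + x^3*y + x*y^3 + x*y*z^2 - 3*x*y - z

-x^2*y^2*z + x^3*y + x*y^3 + x*y*z^2 - 3*x*y - z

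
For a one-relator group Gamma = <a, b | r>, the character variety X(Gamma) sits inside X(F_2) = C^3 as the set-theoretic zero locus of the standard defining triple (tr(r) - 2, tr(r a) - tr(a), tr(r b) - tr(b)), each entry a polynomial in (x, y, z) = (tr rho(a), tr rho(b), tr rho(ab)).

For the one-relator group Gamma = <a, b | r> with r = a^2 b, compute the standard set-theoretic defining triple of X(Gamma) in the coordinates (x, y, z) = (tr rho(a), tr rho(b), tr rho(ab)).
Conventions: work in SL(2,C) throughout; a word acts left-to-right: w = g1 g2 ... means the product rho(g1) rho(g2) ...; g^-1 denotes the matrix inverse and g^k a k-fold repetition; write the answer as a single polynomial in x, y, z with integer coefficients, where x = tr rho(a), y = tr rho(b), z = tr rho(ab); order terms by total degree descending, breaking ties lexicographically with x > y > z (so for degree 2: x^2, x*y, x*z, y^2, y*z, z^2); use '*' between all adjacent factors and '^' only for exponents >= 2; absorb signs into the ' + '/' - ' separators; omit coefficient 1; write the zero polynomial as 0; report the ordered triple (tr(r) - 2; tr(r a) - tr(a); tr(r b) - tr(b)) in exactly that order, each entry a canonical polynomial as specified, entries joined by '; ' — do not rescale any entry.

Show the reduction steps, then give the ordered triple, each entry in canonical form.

trace(a^2 b) = trace(a) * trace(b a) - trace(b)  (reduce the a square) = x*z - y
use: trace(a^2 b a) = trace(a) * trace(b a^2) - trace(b a)   [square of a] = x^2*z - x*y - z
use: trace(a^2) = trace(a) * trace(a) - trace(1) = x^2 - 2
trace(a^2 b^2) = trace(b) * trace(a^2 b) - trace(a^2) = x*y*z - x^2 - y^2 + 2
assemble the triple (trace(r) - 2; trace(r a) - x; trace(r b) - y)

x*z - y - 2; x^2*z - x*y - x - z; x*y*z - x^2 - y^2 - y + 2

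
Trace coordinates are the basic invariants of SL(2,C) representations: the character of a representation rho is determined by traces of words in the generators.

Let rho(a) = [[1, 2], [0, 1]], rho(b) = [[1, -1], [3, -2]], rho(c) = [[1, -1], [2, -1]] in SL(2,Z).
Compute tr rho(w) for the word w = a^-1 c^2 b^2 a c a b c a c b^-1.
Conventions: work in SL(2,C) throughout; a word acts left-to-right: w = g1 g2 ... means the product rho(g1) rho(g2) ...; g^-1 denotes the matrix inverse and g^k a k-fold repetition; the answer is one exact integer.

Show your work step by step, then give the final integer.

rho(a^-1) = [[1, -2], [0, 1]]
... * rho(c) = [[1, -1], [2, -1]]  ->  [[-3, 1], [2, -1]]
... * rho(c) = [[1, -1], [2, -1]]  ->  [[-1, 2], [0, -1]]
... * rho(b) = [[1, -1], [3, -2]]  ->  [[5, -3], [-3, 2]]
... * rho(b) = [[1, -1], [3, -2]]  ->  [[-4, 1], [3, -1]]
... * rho(a) = [[1, 2], [0, 1]]  ->  [[-4, -7], [3, 5]]
... * rho(c) = [[1, -1], [2, -1]]  ->  [[-18, 11], [13, -8]]
... * rho(a) = [[1, 2], [0, 1]]  ->  [[-18, -25], [13, 18]]
... * rho(b) = [[1, -1], [3, -2]]  ->  [[-93, 68], [67, -49]]
... * rho(c) = [[1, -1], [2, -1]]  ->  [[43, 25], [-31, -18]]
... * rho(a) = [[1, 2], [0, 1]]  ->  [[43, 111], [-31, -80]]
... * rho(c) = [[1, -1], [2, -1]]  ->  [[265, -154], [-191, 111]]
... * rho(b^-1) = [[-2, 1], [-3, 1]]  ->  [[-68, 111], [49, -80]]
tr = -68 + -80 = -148

-148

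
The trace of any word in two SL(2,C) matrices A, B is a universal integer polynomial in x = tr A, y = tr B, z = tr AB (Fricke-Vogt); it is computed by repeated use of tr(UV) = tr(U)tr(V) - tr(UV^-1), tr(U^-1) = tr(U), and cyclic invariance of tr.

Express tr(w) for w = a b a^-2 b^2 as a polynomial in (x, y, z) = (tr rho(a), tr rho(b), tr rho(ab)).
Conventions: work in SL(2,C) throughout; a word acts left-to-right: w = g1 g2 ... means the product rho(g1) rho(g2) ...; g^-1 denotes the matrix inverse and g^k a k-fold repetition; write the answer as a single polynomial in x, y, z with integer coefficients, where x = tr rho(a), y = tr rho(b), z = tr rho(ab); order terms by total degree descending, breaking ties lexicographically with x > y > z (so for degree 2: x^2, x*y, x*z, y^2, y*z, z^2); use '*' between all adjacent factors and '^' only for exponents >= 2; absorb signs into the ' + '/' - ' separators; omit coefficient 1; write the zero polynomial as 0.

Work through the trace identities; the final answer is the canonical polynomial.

tr(b a b) = tr(b)*tr(a b) - tr(a) = y*z - x
tr(b^2 a b) = tr(b)*tr(b a b) - tr(b a) = y^2*z - x*y - z
tr(a b a b) = tr(b a)*tr(b a) - tr(1) = z^2 - 2
tr(a b a) = tr(a)*tr(b a) - tr(b) = x*z - y
tr(b^2 a b a) = tr(b)*tr(a b a b) - tr(a b a) = y*z^2 - x*z - y
tr(b^2 a b a^-1) = tr(b^2 a b)*tr(a) - tr(b^2 a b a) = x*y^2*z - x^2*y - y*z^2 + y
tr(a b a^-2 b^2) = tr(b^2 a b a^-1)*tr(a) - tr(b^2 a b) = x^2*y^2*z - x^3*y - x*y*z^2 - y^2*z + 2*x*y + z

x^2*y^2*z - x^3*y - x*y*z^2 - y^2*z + 2*x*y + z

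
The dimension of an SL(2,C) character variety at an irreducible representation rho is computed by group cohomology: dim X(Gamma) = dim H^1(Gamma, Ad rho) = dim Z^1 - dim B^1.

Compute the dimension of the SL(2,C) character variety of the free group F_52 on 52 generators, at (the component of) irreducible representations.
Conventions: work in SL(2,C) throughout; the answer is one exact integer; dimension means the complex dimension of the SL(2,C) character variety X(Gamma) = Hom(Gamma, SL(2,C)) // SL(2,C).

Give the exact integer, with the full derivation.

Here Gamma is free of rank 52 — no relator constrains a cocycle.
Z^1(Gamma, Ad rho) = (sl_2)^52: a cocycle is a free choice of one sl_2 vector per generator, so dim Z^1 = 3*52 = 156.
At an irreducible rho the centralizer of the image in sl_2 is 0, so the coboundary map sl_2 -> Z^1 is injective: dim B^1 = 3.
Therefore dim X = 156 - 3 = 153.

153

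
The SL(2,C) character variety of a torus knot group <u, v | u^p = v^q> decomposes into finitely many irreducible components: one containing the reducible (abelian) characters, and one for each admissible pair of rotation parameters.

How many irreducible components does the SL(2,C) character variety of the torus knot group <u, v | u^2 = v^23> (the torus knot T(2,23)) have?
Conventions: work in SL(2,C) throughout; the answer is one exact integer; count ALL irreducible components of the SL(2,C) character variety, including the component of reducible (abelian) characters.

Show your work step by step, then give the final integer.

For T(2,23): irreducibility forces the central element u^2 = v^23 to one of +I, -I.
On an irreducible component, tr(u) is locked at 2*cos(pi*alpha/2) for some alpha in 1..1, and tr(v) at 2*cos(pi*beta/23) for some beta in 1..22.
Consistency of u^2 = (-1)^alpha I with v^23 = (-1)^beta I forces alpha = beta (mod 2).
Counting: 1 odd alphas x 11 odd betas + 0 even alphas x 11 even betas = 11 + 0 = 11.
That is 11 components of irreducible characters, and with the reducible (abelian) component the total is 12.

12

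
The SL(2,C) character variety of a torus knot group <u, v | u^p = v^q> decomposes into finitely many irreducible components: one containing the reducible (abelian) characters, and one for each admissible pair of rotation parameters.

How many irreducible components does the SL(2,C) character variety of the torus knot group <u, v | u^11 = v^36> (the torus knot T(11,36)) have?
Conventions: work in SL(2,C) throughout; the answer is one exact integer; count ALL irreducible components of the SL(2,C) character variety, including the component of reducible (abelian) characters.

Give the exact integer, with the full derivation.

176

In the torus knot group T(11,36), u^11 = v^36 is central, so an irreducible representation sends it to +I or -I (Schur).
So on each irreducible component the traces are pinned: tr(u) = 2*cos(pi*alpha/11) with 1 <= alpha <= 10, tr(v) = 2*cos(pi*beta/36) with 1 <= beta <= 35.
The two central values (-1)^alpha I and (-1)^beta I must be the same matrix, so alpha and beta share a parity.
Enumerate parity-matched pairs: 5*18 odd-odd plus 5*17 even-even gives 175.
components with irreducible characters: 175; plus the single component of reducible (abelian) characters: total 176.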